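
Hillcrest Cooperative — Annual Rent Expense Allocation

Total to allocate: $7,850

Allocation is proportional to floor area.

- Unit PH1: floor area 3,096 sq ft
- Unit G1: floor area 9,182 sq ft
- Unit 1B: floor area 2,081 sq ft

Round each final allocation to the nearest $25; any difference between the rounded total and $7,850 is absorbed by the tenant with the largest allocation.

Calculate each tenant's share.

Unit PH1: $1,700; Unit G1: $5,000; Unit 1B: $1,150

Sum of floor area: 14,359.
Unrounded shares: Unit PH1 3,096/14,359 × $7,850 = 1,692.57; Unit G1 9,182/14,359 × $7,850 = 5,019.76; Unit 1B 2,081/14,359 × $7,850 = 1,137.67.
At nearest $25: Unit PH1 $1,700; Unit G1 $5,025; Unit 1B $1,150. Sum = $7,875.
Difference $7,850 − $7,875 = −$25 applied to largest allocation (Unit G1): Unit G1 becomes $5,000.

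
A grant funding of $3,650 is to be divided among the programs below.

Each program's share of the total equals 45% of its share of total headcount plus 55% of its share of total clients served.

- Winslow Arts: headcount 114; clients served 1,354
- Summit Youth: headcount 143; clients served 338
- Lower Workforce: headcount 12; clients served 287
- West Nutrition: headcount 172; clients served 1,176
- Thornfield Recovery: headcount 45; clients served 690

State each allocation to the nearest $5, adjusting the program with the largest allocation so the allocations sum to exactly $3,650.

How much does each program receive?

Winslow Arts: $1,090; Summit Youth: $660; Lower Workforce: $190; West Nutrition: $1,200; Thornfield Recovery: $510

Totals — headcount 486, clients served 3,845.
Blended shares (45% headcount + 55% clients served): Winslow Arts 0.2992; Summit Youth 0.1808; Lower Workforce 0.0522; West Nutrition 0.3275; Thornfield Recovery 0.1404.
Pro-rata amounts: Winslow Arts 1,092.21; Summit Youth 659.76; Lower Workforce 190.40; West Nutrition 1,195.29; Thornfield Recovery 512.34.
After rounding ($5): Winslow Arts $1,090; Summit Youth $660; Lower Workforce $190; West Nutrition $1,195; Thornfield Recovery $510. Sum = $3,645.
Difference $3,650 − $3,645 = +$5 applied to largest allocation (West Nutrition): West Nutrition becomes $1,200.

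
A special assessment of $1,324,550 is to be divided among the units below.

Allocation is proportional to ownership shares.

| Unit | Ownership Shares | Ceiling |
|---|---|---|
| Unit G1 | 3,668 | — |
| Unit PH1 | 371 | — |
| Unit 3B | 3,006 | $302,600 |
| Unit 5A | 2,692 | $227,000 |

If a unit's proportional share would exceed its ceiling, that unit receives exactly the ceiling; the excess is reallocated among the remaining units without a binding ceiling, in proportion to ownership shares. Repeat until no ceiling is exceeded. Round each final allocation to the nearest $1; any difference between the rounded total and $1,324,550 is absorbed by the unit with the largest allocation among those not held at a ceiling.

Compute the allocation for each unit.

Unit G1: $721,930 | Unit PH1: $73,020 | Unit 3B: $302,600 | Unit 5A: $227,000

Sum of ownership shares: 9,737.
Pro-rata shares before constraints: Unit G1 498,967.79; Unit PH1 50,468.12; Unit 3B 408,914.17; Unit 5A 366,199.92.
Capped: Unit 3B ($302,600), Unit 5A ($227,000); residual $794,950 reallocated over remaining ownership shares 4,039.
Redistributed shares: Unit G1 721,930.33 → $721,930; Unit PH1 73,019.67 → $73,020.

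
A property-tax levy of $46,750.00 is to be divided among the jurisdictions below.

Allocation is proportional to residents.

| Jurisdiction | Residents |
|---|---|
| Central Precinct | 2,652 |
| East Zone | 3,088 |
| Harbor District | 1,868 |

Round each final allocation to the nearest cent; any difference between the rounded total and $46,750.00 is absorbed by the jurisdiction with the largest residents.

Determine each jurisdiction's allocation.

Central Precinct: $16,296.14 · East Zone: $18,975.28 · Harbor District: $11,478.58

Total residents = 2,652 + 3,088 + 1,868 = 7,608.
Unrounded shares: Central Precinct 16,296.1356; East Zone 18,975.2892; Harbor District 11,478.5752.
At nearest cent: Central Precinct $16,296.14; East Zone $18,975.29; Harbor District $11,478.58. Sum = $46,750.01.
Difference $46,750.00 − $46,750.01 = −$0.01 applied to largest residents (East Zone): East Zone becomes $18,975.28.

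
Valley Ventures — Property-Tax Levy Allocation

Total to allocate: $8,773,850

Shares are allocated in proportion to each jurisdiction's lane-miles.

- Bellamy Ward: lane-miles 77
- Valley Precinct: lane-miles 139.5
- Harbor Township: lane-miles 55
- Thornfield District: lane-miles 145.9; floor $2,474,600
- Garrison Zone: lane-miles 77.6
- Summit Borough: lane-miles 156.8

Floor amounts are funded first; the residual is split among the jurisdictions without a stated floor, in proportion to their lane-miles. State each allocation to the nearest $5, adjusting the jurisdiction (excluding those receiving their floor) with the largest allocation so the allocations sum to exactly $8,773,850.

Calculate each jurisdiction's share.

Bellamy Ward: $958,770; Valley Precinct: $1,736,995; Harbor Township: $684,835; Thornfield District: $2,474,600; Garrison Zone: $966,240; Summit Borough: $1,952,410

Guaranteed amounts: Thornfield District $2,474,600. Balance $6,299,250.
Balance split over remaining lane-miles 505.9: Bellamy Ward 958,771.00 → $958,770; Valley Precinct 1,736,994.22 → $1,736,995; Harbor Township 684,836.43 → $684,835; Garrison Zone 966,241.95 → $966,240; Summit Borough 1,952,406.40 → $1,952,405.
Rounding difference +$5 applied to Summit Borough → $1,952,410.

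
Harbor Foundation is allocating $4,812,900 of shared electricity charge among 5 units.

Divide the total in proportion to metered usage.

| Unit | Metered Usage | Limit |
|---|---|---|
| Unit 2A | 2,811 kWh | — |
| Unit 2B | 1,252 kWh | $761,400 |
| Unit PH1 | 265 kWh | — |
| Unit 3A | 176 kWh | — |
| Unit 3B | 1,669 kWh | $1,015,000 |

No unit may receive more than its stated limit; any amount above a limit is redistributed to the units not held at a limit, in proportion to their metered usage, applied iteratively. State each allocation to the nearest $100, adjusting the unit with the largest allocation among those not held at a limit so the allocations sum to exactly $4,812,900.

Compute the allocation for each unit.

Unit 2A: $2,624,800; Unit 2B: $761,400; Unit PH1: $247,400; Unit 3A: $164,300; Unit 3B: $1,015,000

Sum of metered usage: 6,173.
Unconstrained shares: Unit 2A 2,191,651.04; Unit 2B 976,146.25; Unit PH1 206,612.43; Unit 3A 137,221.84; Unit 3B 1,301,268.44.
Held at cap: Unit 2B ($761,400), Unit 3B ($1,015,000); balance $3,036,500 reallocated over remaining metered usage 3,252.
Shares after redistribution: Unit 2A 2,624,723.71 → $2,624,700; Unit PH1 247,439.27 → $247,400; Unit 3A 164,337.02 → $164,300.
Rounding difference +$100 applied to Unit 2A → $2,624,800.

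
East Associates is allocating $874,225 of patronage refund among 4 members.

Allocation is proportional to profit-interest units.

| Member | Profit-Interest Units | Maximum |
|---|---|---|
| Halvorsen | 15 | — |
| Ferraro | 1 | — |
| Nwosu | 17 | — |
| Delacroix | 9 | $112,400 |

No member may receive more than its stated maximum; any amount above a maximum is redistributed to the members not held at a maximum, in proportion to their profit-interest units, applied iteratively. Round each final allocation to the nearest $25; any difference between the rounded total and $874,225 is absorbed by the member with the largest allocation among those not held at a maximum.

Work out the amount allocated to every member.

Combined profit-interest units = 42.
Proportional shares (ignoring caps): Halvorsen 312,223.21; Ferraro 20,814.88; Nwosu 353,852.98; Delacroix 187,333.93.
Held at cap: Delacroix ($112,400); remaining pool $761,825 reallocated over remaining profit-interest units 33.
Shares after redistribution: Halvorsen 346,284.09 → $346,275; Ferraro 23,085.61 → $23,075; Nwosu 392,455.30 → $392,450.
Rounding difference +$25 applied to Nwosu → $392,475.

Halvorsen: $346,275; Ferraro: $23,075; Nwosu: $392,475; Delacroix: $112,400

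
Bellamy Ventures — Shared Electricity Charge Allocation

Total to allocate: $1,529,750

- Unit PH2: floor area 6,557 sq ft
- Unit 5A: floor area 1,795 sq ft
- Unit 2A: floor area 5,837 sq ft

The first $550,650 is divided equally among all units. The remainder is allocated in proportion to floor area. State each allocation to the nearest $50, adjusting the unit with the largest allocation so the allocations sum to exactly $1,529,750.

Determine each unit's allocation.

Unit PH2: $636,000 · Unit 5A: $307,400 · Unit 2A: $586,350

$550,650 shared equally gives $183,550 per unit.
Remainder $979,100 by floor area (total 14,189): Unit PH2 452,460.26 → $452,450; Unit 5A 123,862.46 → $123,850; Unit 2A 402,777.27 → $402,800.
Totals: Unit PH2 $183,550 + $452,450 = $636,000; Unit 5A $183,550 + $123,850 = $307,400; Unit 2A $183,550 + $402,800 = $586,350.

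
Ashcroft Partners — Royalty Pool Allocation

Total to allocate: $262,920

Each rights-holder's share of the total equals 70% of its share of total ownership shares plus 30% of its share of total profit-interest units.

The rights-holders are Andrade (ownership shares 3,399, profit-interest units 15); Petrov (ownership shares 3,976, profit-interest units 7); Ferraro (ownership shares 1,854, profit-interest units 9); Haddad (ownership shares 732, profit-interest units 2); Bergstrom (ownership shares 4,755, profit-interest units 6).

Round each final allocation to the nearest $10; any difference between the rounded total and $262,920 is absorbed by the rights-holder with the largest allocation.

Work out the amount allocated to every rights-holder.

Totals — ownership shares 14,716, profit-interest units 39.
Combined weights (70% ownership shares + 30% profit-interest units): Andrade 0.2771; Petrov 0.2430; Ferraro 0.1574; Haddad 0.0502; Bergstrom 0.2723.
Pro-rata amounts: Andrade 72,846.13; Petrov 63,882.63; Ferraro 41,389.00; Haddad 13,199.60; Bergstrom 71,602.64.
After rounding ($10): Andrade $72,850; Petrov $63,880; Ferraro $41,390; Haddad $13,200; Bergstrom $71,600. Sum = $262,920.
No rounding difference to absorb.

Andrade: $72,850 · Petrov: $63,880 · Ferraro: $41,390 · Haddad: $13,200 · Bergstrom: $71,600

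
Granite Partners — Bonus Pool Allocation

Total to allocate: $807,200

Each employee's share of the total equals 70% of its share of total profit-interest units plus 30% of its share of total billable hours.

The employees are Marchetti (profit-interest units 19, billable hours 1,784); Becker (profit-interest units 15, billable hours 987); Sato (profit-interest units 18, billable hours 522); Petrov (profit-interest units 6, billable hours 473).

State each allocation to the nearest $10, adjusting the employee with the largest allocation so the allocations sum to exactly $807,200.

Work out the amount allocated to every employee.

Marchetti: $299,810 · Becker: $209,600 · Sato: $208,920 · Petrov: $88,870

Totals — profit-interest units 58, billable hours 3,766.
Composite weights (70% profit-interest units + 30% billable hours): Marchetti 0.3714; Becker 0.2597; Sato 0.2588; Petrov 0.1101.
Raw shares: Marchetti 299,813.45; Becker 209,596.76; Sato 208,922.70; Petrov 88,867.09.
Rounded to nearest $10: Marchetti $299,810; Becker $209,600; Sato $208,920; Petrov $88,870. Sum = $807,200.
Rounded total matches; no reconciliation needed.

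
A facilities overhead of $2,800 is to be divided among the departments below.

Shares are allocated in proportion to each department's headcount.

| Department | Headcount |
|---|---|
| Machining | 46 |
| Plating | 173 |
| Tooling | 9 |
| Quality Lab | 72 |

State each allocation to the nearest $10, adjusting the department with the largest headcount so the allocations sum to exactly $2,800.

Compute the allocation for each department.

Sum of headcount: 300.
Unrounded shares: Machining 46/300 × $2,800 = 429.33; Plating 173/300 × $2,800 = 1,614.67; Tooling 9/300 × $2,800 = 84.00; Quality Lab 72/300 × $2,800 = 672.00.
At nearest $10: Machining $430; Plating $1,610; Tooling $80; Quality Lab $670. Sum = $2,790.
Difference $2,800 − $2,790 = +$10 applied to largest headcount (Plating): Plating becomes $1,620.

Machining: $430; Plating: $1,620; Tooling: $80; Quality Lab: $670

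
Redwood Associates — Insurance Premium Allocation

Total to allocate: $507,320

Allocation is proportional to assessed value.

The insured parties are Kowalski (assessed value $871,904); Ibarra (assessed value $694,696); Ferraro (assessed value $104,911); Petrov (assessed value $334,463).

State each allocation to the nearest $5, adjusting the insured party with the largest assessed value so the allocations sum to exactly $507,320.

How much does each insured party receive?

Kowalski: $220,515 | Ibarra: $175,690 | Ferraro: $26,530 | Petrov: $84,585

Total assessed value = 2,005,974.
Unrounded shares: Kowalski 871,904/2,005,974 × $507,320 = 220,508.51; Ibarra 694,696/2,005,974 × $507,320 = 175,691.80; Ferraro 104,911/2,005,974 × $507,320 = 26,532.47; Petrov 334,463/2,005,974 × $507,320 = 84,587.22.
After rounding ($5): Kowalski $220,510; Ibarra $175,690; Ferraro $26,530; Petrov $84,585. Sum = $507,315.
Difference $507,320 − $507,315 = +$5 applied to largest assessed value (Kowalski): Kowalski becomes $220,515.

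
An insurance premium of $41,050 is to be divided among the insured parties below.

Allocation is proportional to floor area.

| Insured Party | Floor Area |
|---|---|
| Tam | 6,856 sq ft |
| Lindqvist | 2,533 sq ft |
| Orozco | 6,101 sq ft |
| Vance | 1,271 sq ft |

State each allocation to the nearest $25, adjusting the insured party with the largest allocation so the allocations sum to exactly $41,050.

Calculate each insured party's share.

Tam: $16,775 | Lindqvist: $6,200 | Orozco: $14,950 | Vance: $3,125

Combined floor area = 16,761.
Raw shares: Tam 6,856/16,761 × $41,050 = 16,791.29; Lindqvist 2,533/16,761 × $41,050 = 6,203.67; Orozco 6,101/16,761 × $41,050 = 14,942.19; Vance 1,271/16,761 × $41,050 = 3,112.85.
Rounded to nearest $25: Tam $16,800; Lindqvist $6,200; Orozco $14,950; Vance $3,125. Sum = $41,075.
Difference $41,050 − $41,075 = −$25 applied to largest allocation (Tam): Tam becomes $16,775.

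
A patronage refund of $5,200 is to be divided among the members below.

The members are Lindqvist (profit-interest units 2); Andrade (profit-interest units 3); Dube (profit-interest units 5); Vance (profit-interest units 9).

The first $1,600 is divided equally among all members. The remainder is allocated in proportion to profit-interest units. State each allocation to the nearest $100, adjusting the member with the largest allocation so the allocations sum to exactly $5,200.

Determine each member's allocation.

Lindqvist: $800 · Andrade: $1,000 · Dube: $1,300 · Vance: $2,100

Equal tier: $1,600 ÷ 4 = $400 apiece.
Remainder $3,600 by profit-interest units (total 19): Lindqvist 378.95 → $400; Andrade 568.42 → $600; Dube 947.37 → $900; Vance 1,705.26 → $1,700.
Totals: Lindqvist $400 + $400 = $800; Andrade $400 + $600 = $1,000; Dube $400 + $900 = $1,300; Vance $400 + $1,700 = $2,100.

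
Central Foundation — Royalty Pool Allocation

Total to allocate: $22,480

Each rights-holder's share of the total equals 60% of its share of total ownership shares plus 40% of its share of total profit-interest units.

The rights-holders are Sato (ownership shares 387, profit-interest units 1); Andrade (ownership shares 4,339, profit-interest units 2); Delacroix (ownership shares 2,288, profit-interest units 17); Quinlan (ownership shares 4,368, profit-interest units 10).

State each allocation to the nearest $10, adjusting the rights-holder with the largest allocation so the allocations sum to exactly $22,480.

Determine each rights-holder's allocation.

Sato: $760 | Andrade: $5,740 | Delacroix: $7,810 | Quinlan: $8,170

Totals — ownership shares 11,382, profit-interest units 30.
Composite weights (60% ownership shares + 40% profit-interest units): Sato 0.0337; Andrade 0.2554; Delacroix 0.3473; Quinlan 0.3636.
Proportional shares: Sato 758.34; Andrade 5,741.31; Delacroix 7,806.81; Quinlan 8,173.54.
Rounded to nearest $10: Sato $760; Andrade $5,740; Delacroix $7,810; Quinlan $8,170. Sum = $22,480.
Rounded total matches; no reconciliation needed.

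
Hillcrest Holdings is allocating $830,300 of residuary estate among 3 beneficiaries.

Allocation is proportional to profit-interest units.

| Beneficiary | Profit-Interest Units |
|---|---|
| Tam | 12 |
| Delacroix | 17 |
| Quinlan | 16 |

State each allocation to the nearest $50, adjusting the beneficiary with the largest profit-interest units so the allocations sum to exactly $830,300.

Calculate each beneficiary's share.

Sum of profit-interest units: 45.
Raw shares: Tam 12/45 × $830,300 = 221,413.33; Delacroix 17/45 × $830,300 = 313,668.89; Quinlan 16/45 × $830,300 = 295,217.78.
At nearest $50: Tam $221,400; Delacroix $313,650; Quinlan $295,200. Sum = $830,250.
Difference $830,300 − $830,250 = +$50 applied to largest profit-interest units (Delacroix): Delacroix becomes $313,700.

Tam: $221,400 | Delacroix: $313,700 | Quinlan: $295,200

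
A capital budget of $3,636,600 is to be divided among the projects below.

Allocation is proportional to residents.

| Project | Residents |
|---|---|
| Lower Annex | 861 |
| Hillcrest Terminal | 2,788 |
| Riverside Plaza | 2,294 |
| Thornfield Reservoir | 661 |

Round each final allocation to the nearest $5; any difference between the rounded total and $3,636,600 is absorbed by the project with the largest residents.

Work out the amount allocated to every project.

Lower Annex: $474,125 · Hillcrest Terminal: $1,535,255 · Riverside Plaza: $1,263,230 · Thornfield Reservoir: $363,990

Total residents = 861 + 2,788 + 2,294 + 661 = 6,604.
Pro-rata amounts: Lower Annex 474,123.65; Hillcrest Terminal 1,535,257.54; Riverside Plaza 1,263,228.41; Thornfield Reservoir 363,990.40.
After rounding ($5): Lower Annex $474,125; Hillcrest Terminal $1,535,260; Riverside Plaza $1,263,230; Thornfield Reservoir $363,990. Sum = $3,636,605.
Difference $3,636,600 − $3,636,605 = −$5 applied to largest residents (Hillcrest Terminal): Hillcrest Terminal becomes $1,535,255.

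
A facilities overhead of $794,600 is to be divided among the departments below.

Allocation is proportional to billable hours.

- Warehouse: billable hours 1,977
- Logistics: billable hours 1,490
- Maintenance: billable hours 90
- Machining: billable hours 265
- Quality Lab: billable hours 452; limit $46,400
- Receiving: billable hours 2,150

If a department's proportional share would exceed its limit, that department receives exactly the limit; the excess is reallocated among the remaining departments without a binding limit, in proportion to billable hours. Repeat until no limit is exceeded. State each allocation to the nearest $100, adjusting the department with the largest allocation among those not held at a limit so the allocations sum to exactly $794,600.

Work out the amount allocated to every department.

Warehouse: $247,700; Logistics: $186,700; Maintenance: $11,300; Machining: $33,200; Quality Lab: $46,400; Receiving: $269,300

Combined billable hours = 6,424.
Proportional shares (ignoring caps): Warehouse 244,539.88; Logistics 184,301.68; Maintenance 11,132.32; Machining 32,778.49; Quality Lab 55,908.97; Receiving 265,938.67.
Cap binds for Quality Lab ($46,400); remaining pool $748,200 reallocated over remaining billable hours 5,972.
Redistributed shares: Warehouse 247,687.78 → $247,700; Logistics 186,674.15 → $186,700; Maintenance 11,275.62 → $11,300; Machining 33,200.44 → $33,200; Receiving 269,362.02 → $269,400.
Rounding difference −$100 applied to Receiving → $269,300.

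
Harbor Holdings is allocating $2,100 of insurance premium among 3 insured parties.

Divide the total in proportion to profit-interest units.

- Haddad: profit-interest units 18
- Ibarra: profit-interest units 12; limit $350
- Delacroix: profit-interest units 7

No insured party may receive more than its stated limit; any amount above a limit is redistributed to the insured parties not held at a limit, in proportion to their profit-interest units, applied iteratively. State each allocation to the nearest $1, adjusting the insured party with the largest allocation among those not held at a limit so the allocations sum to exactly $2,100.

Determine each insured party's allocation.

Haddad: $1,260 | Ibarra: $350 | Delacroix: $490

Profit-interest units total: 37.
Unconstrained shares: Haddad 1,021.62; Ibarra 681.08; Delacroix 397.30.
Capped: Ibarra ($350); residual $1,750 reallocated over remaining profit-interest units 25.
Shares after redistribution: Haddad 1,260.00 → $1,260; Delacroix 490.00 → $490.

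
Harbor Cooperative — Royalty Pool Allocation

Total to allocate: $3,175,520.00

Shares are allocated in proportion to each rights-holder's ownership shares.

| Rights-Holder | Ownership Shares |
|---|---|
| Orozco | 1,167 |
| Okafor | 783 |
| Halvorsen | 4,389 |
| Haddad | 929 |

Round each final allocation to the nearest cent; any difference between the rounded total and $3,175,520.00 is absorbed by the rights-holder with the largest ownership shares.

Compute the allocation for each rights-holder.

Orozco: $509,883.30; Okafor: $342,106.79; Halvorsen: $1,917,633.09; Haddad: $405,896.82

Ownership shares total: 1,167 + 783 + 4,389 + 929 = 7,268.
Proportional shares: Orozco 509,883.3021; Okafor 342,106.7914; Halvorsen 1,917,633.0875; Haddad 405,896.8189.
At nearest cent: Orozco $509,883.30; Okafor $342,106.79; Halvorsen $1,917,633.09; Haddad $405,896.82. Sum = $3,175,520.00.
No rounding difference to absorb.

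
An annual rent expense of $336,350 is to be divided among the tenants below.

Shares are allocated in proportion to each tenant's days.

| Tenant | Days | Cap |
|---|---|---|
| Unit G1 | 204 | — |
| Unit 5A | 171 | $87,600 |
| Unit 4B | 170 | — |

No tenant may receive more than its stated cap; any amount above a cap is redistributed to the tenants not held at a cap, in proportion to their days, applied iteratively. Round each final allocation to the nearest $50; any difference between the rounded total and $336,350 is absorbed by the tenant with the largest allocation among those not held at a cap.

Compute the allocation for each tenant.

Unit G1: $135,700; Unit 5A: $87,600; Unit 4B: $113,050

Sum of days: 545.
Unconstrained shares: Unit G1 125,899.82; Unit 5A 105,533.67; Unit 4B 104,916.51.
Held at cap: Unit 5A ($87,600); remaining pool $248,750 reallocated over remaining days 374.
Redistributed shares: Unit G1 135,681.82 → $135,700; Unit 4B 113,068.18 → $113,050.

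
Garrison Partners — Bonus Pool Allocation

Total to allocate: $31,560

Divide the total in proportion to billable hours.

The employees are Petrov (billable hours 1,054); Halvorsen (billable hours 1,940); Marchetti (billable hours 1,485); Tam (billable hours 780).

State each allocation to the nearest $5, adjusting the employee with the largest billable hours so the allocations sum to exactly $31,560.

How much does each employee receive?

Petrov: $6,325 · Halvorsen: $11,645 · Marchetti: $8,910 · Tam: $4,680

Sum of billable hours: 1,054 + 1,940 + 1,485 + 780 = 5,259.
Proportional shares: Petrov 6,325.20; Halvorsen 11,642.21; Marchetti 8,911.69; Tam 4,680.89.
Rounded to nearest $5: Petrov $6,325; Halvorsen $11,640; Marchetti $8,910; Tam $4,680. Sum = $31,555.
Difference $31,560 − $31,555 = +$5 applied to largest billable hours (Halvorsen): Halvorsen becomes $11,645.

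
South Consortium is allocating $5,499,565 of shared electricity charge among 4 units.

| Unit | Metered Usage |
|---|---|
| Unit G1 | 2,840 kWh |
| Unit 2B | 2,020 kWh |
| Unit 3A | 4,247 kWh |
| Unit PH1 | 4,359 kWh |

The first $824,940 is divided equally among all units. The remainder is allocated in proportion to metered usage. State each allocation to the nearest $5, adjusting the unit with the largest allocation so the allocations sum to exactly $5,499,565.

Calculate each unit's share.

$824,940 shared equally gives $206,235 per unit.
Remainder $4,674,625 by metered usage (total 13,466): Unit G1 985,885.56 → $985,885; Unit 2B 701,228.46 → $701,230; Unit 3A 1,474,315.49 → $1,474,315; Unit PH1 1,513,195.48 → $1,513,195.
Totals: Unit G1 $206,235 + $985,885 = $1,192,120; Unit 2B $206,235 + $701,230 = $907,465; Unit 3A $206,235 + $1,474,315 = $1,680,550; Unit PH1 $206,235 + $1,513,195 = $1,719,430.

Unit G1: $1,192,120; Unit 2B: $907,465; Unit 3A: $1,680,550; Unit PH1: $1,719,430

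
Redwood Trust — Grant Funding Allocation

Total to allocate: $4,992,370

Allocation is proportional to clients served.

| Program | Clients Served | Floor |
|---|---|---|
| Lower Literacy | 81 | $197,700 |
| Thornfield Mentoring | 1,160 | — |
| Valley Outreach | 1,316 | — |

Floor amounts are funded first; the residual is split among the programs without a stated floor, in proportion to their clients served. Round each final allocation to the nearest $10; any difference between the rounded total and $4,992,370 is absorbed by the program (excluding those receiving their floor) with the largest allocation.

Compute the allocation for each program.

Lower Literacy: $197,700 · Thornfield Mentoring: $2,246,290 · Valley Outreach: $2,548,380

Minimums first: Lower Literacy $197,700. Remaining pool $4,794,670.
Remaining pool split over remaining clients served 2,476: Thornfield Mentoring 2,246,291.28 → $2,246,290; Valley Outreach 2,548,378.72 → $2,548,380.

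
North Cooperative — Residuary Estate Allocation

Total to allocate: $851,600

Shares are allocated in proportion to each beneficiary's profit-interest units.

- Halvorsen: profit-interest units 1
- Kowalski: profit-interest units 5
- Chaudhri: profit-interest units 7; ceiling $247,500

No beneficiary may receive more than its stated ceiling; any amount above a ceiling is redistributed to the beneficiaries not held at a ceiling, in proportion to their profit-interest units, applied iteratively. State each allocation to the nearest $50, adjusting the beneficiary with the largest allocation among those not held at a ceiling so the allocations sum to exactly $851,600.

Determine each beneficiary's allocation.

Halvorsen: $100,700; Kowalski: $503,400; Chaudhri: $247,500

Sum of profit-interest units: 13.
Proportional shares (ignoring caps): Halvorsen 65,507.69; Kowalski 327,538.46; Chaudhri 458,553.85.
Held at cap: Chaudhri ($247,500); balance $604,100 reallocated over remaining profit-interest units 6.
Shares after redistribution: Halvorsen 100,683.33 → $100,700; Kowalski 503,416.67 → $503,400.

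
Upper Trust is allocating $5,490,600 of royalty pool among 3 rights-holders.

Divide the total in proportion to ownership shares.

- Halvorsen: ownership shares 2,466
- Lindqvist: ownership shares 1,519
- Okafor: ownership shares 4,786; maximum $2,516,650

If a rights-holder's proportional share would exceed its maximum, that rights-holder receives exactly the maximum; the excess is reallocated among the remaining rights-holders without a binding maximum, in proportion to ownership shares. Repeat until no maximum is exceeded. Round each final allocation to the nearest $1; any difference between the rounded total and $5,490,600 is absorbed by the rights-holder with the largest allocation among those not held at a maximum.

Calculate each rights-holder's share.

Ownership shares total: 8,771.
Unconstrained shares: Halvorsen 1,543,703.07; Lindqvist 950,886.03; Okafor 2,996,010.90.
Cap binds for Okafor ($2,516,650); balance $2,973,950 reallocated over remaining ownership shares 3,985.
Redistributed shares: Halvorsen 1,840,341.46 → $1,840,341; Lindqvist 1,133,608.54 → $1,133,609.

Halvorsen: $1,840,341; Lindqvist: $1,133,609; Okafor: $2,516,650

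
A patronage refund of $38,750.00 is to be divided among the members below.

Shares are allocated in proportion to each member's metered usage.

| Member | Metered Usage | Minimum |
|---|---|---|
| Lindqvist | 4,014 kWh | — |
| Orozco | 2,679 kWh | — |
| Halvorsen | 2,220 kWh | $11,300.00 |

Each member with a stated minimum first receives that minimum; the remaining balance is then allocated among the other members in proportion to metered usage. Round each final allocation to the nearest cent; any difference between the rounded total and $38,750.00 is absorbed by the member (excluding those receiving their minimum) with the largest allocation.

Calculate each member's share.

Guaranteed amounts: Halvorsen $11,300.00. Remaining pool $27,450.00.
Remaining pool split over remaining metered usage 6,693: Lindqvist 16,462.6177 → $16,462.62; Orozco 10,987.3823 → $10,987.38.

Lindqvist: $16,462.62; Orozco: $10,987.38; Halvorsen: $11,300.00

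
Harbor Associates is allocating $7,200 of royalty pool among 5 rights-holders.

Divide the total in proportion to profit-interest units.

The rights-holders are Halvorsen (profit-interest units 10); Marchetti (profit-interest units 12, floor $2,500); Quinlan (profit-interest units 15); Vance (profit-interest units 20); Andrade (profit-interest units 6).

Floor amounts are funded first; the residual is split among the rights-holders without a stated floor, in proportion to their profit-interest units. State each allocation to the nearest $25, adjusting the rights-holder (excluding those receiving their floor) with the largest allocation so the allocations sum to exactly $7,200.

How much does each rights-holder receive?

Fund the minimums — Marchetti $2,500. Residual $4,700.
Residual split over remaining profit-interest units 51: Halvorsen 921.57 → $925; Quinlan 1,382.35 → $1,375; Vance 1,843.14 → $1,850; Andrade 552.94 → $550.

Halvorsen: $925 · Marchetti: $2,500 · Quinlan: $1,375 · Vance: $1,850 · Andrade: $550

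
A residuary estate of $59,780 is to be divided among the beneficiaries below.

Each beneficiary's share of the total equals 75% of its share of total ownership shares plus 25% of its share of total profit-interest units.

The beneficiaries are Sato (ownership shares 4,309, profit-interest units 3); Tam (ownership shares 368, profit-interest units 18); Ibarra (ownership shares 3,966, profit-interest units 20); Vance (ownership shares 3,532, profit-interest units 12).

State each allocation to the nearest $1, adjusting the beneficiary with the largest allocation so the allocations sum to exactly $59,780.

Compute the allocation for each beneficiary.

Ownership shares total 12,175; profit-interest units total 53.
Composite weights (75% ownership shares + 25% profit-interest units): Sato 0.2796; Tam 0.1076; Ibarra 0.3387; Vance 0.2742.
Unrounded shares: Sato 16,714.03; Tam 6,430.84; Ibarra 20,244.60; Vance 16,390.53.
Rounded to nearest $1: Sato $16,714; Tam $6,431; Ibarra $20,245; Vance $16,391. Sum = $59,781.
Difference $59,780 − $59,781 = −$1 applied to largest allocation (Ibarra): Ibarra becomes $20,244.

Sato: $16,714; Tam: $6,431; Ibarra: $20,244; Vance: $16,391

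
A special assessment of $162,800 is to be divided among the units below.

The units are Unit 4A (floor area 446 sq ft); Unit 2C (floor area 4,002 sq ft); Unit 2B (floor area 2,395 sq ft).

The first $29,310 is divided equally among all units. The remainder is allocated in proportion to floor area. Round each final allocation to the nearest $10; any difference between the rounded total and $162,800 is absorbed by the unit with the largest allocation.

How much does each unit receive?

$29,310 shared equally gives $9,770 per unit.
Remainder $133,490 by floor area (total 6,843): Unit 4A 8,700.36 → $8,700; Unit 2C 78,069.12 → $78,070; Unit 2B 46,720.52 → $46,720.
Totals: Unit 4A $9,770 + $8,700 = $18,470; Unit 2C $9,770 + $78,070 = $87,840; Unit 2B $9,770 + $46,720 = $56,490.

Unit 4A: $18,470; Unit 2C: $87,840; Unit 2B: $56,490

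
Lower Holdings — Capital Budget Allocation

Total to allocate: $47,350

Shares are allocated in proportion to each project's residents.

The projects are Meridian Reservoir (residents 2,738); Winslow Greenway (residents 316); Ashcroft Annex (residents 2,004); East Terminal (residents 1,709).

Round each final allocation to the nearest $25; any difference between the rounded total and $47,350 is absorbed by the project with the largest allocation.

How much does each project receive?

Meridian Reservoir: $19,175 · Winslow Greenway: $2,200 · Ashcroft Annex: $14,025 · East Terminal: $11,950

Sum of residents: 6,767.
Unrounded shares: Meridian Reservoir 2,738/6,767 × $47,350 = 19,158.31; Winslow Greenway 316/6,767 × $47,350 = 2,211.11; Ashcroft Annex 2,004/6,767 × $47,350 = 14,022.37; East Terminal 1,709/6,767 × $47,350 = 11,958.20.
At nearest $25: Meridian Reservoir $19,150; Winslow Greenway $2,200; Ashcroft Annex $14,025; East Terminal $11,950. Sum = $47,325.
Difference $47,350 − $47,325 = +$25 applied to largest allocation (Meridian Reservoir): Meridian Reservoir becomes $19,175.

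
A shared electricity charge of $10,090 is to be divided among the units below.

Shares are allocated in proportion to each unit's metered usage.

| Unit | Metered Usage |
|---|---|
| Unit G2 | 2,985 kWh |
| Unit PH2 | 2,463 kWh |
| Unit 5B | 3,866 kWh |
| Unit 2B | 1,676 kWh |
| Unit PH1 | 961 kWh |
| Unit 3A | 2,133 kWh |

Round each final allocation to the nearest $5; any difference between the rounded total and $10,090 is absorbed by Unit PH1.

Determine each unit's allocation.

Unit G2: $2,140 | Unit PH2: $1,765 | Unit 5B: $2,770 | Unit 2B: $1,200 | Unit PH1: $685 | Unit 3A: $1,530

Metered usage total: 14,084.
Pro-rata amounts: Unit G2 2,985/14,084 × $10,090 = 2,138.50; Unit PH2 2,463/14,084 × $10,090 = 1,764.53; Unit 5B 3,866/14,084 × $10,090 = 2,769.66; Unit 2B 1,676/14,084 × $10,090 = 1,200.71; Unit PH1 961/14,084 × $10,090 = 688.48; Unit 3A 2,133/14,084 × $10,090 = 1,528.11.
After rounding ($5): Unit G2 $2,140; Unit PH2 $1,765; Unit 5B $2,770; Unit 2B $1,200; Unit PH1 $690; Unit 3A $1,530. Sum = $10,095.
Difference $10,090 − $10,095 = −$5 applied to Unit PH1: Unit PH1 becomes $685.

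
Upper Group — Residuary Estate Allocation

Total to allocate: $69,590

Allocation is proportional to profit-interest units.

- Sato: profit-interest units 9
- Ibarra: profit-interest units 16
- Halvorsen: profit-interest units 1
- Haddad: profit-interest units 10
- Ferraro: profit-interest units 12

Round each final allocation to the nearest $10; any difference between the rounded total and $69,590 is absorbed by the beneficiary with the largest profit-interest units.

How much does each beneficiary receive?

Profit-interest units total: 9 + 16 + 1 + 10 + 12 = 48.
Pro-rata amounts: Sato 13,048.12; Ibarra 23,196.67; Halvorsen 1,449.79; Haddad 14,497.92; Ferraro 17,397.50.
Rounded to nearest $10: Sato $13,050; Ibarra $23,200; Halvorsen $1,450; Haddad $14,500; Ferraro $17,400. Sum = $69,600.
Difference $69,590 − $69,600 = −$10 applied to largest profit-interest units (Ibarra): Ibarra becomes $23,190.

Sato: $13,050 | Ibarra: $23,190 | Halvorsen: $1,450 | Haddad: $14,500 | Ferraro: $17,400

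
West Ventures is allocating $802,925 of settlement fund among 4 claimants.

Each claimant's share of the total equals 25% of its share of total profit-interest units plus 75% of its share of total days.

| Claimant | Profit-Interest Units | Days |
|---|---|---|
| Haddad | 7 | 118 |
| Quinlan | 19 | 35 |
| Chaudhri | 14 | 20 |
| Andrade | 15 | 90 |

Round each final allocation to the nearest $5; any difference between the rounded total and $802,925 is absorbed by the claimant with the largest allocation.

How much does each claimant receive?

Haddad: $295,730; Quinlan: $149,485; Chaudhri: $96,890; Andrade: $260,820

Totals — profit-interest units 55, days 263.
Blended shares (25% profit-interest units + 75% days): Haddad 0.3683; Quinlan 0.1862; Chaudhri 0.1207; Andrade 0.3248.
Proportional shares: Haddad 295,733.40; Quinlan 149,483.38; Chaudhri 96,889.43; Andrade 260,818.79.
After rounding ($5): Haddad $295,735; Quinlan $149,485; Chaudhri $96,890; Andrade $260,820. Sum = $802,930.
Difference $802,925 − $802,930 = −$5 applied to largest allocation (Haddad): Haddad becomes $295,730.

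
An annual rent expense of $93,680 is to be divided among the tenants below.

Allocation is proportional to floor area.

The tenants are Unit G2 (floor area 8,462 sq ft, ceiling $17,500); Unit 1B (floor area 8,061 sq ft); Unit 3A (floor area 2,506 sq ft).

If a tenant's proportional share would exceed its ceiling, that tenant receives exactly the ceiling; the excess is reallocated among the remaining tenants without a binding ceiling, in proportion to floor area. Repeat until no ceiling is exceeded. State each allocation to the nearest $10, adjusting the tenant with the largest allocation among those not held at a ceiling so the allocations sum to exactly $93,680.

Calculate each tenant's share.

Unit G2: $17,500 · Unit 1B: $58,110 · Unit 3A: $18,070

Total floor area = 19,029.
Unconstrained shares: Unit G2 41,658.53; Unit 1B 39,684.40; Unit 3A 12,337.07.
Held at cap: Unit G2 ($17,500); balance $76,180 reallocated over remaining floor area 10,567.
Shares after redistribution: Unit 1B 58,113.65 → $58,110; Unit 3A 18,066.35 → $18,070.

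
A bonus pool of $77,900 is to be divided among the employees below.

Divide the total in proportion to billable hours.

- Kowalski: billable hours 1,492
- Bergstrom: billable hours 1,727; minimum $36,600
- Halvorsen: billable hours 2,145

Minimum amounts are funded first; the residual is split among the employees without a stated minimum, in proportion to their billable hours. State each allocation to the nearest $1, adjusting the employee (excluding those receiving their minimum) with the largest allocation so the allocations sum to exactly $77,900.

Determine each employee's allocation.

Kowalski: $16,942 | Bergstrom: $36,600 | Halvorsen: $24,358

Minimums first: Bergstrom $36,600. Residual $41,300.
Residual split over remaining billable hours 3,637: Kowalski 16,942.43 → $16,942; Halvorsen 24,357.57 → $24,358.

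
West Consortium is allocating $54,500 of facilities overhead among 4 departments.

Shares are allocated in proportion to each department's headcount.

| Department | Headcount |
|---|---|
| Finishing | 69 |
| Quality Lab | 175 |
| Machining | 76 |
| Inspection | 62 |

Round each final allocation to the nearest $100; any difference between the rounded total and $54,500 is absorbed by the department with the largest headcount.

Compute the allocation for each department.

Total headcount = 382.
Unrounded shares: Finishing 69/382 × $54,500 = 9,844.24; Quality Lab 175/382 × $54,500 = 24,967.28; Machining 76/382 × $54,500 = 10,842.93; Inspection 62/382 × $54,500 = 8,845.55.
After rounding ($100): Finishing $9,800; Quality Lab $25,000; Machining $10,800; Inspection $8,800. Sum = $54,400.
Difference $54,500 − $54,400 = +$100 applied to largest headcount (Quality Lab): Quality Lab becomes $25,100.

Finishing: $9,800 | Quality Lab: $25,100 | Machining: $10,800 | Inspection: $8,800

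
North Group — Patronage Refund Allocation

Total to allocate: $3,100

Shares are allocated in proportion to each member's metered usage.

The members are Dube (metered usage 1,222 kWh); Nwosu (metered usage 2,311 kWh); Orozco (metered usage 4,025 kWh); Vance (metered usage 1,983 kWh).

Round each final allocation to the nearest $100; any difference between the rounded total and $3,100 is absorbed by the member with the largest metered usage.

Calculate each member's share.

Dube: $400; Nwosu: $800; Orozco: $1,300; Vance: $600

Metered usage total: 1,222 + 2,311 + 4,025 + 1,983 = 9,541.
Pro-rata amounts: Dube 397.04; Nwosu 750.88; Orozco 1,307.78; Vance 644.30.
After rounding ($100): Dube $400; Nwosu $800; Orozco $1,300; Vance $600. Sum = $3,100.
Sum already equals the total — no adjustment.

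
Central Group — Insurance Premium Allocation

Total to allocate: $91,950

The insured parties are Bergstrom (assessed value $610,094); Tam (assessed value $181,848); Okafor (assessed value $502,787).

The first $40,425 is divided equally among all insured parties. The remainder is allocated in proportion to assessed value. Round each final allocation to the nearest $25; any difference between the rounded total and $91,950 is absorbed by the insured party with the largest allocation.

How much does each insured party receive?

$40,425 shared equally gives $13,475 per insured party.
Remainder $51,525 by assessed value (total 1,294,729): Bergstrom 24,279.28 → $24,275; Tam 7,236.82 → $7,225; Okafor 20,008.90 → $20,000.
Rounding difference +$25 on remainder applied to Bergstrom.
Totals: Bergstrom $13,475 + $24,300 = $37,775; Tam $13,475 + $7,225 = $20,700; Okafor $13,475 + $20,000 = $33,475.

Bergstrom: $37,775 | Tam: $20,700 | Okafor: $33,475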